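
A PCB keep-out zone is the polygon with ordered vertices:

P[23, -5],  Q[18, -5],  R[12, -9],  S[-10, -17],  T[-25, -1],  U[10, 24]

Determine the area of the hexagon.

1014

Σ = (-25) + (-102) + (-294) + (-415) + (-590) + (-602) = -2028
Area = |Σ|/2 = 1014.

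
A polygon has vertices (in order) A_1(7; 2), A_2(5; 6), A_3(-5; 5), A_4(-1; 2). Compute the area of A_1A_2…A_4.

33

Apply Gauss's area formula: 2A = Σ (x_i·y_{i+1} − x_{i+1}·y_i), indices taken mod 4.
Cross-terms: 32, 55, -5, -16  ⇒  Σ = 66
Area = |Σ|/2 = 33.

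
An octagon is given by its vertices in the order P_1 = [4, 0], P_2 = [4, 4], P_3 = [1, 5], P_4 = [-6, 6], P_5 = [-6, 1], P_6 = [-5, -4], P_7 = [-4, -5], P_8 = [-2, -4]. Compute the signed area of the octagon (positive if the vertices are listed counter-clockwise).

79

Apply Gauss's area formula: 2A = Σ (x_i·y_{i+1} − x_{i+1}·y_i), indices taken mod 8.
Σ = (16) + (16) + (36) + (30) + (29) + (9) + (6) + (16) = 158
Signed area = Σ/2 = 79 (positive ⇒ counter-clockwise traversal).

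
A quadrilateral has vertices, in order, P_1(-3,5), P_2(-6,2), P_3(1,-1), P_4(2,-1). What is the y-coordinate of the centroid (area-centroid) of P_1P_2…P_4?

11/6

Apply the surveyor's formula. First the cross-terms c_i = x_i·y_{i+1} − x_{i+1}·y_i:
  24, 4, 1, 7  ⇒  2A = 36, A = 18.
Then Σ (y_i + y_{i+1})·c_i = 198, so ȳ = 198 / (6·18) = 11/6.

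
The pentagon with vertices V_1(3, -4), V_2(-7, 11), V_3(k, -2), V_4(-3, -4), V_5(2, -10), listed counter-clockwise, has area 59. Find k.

-3

The doubled signed area Σ (x_i y_{i+1} − x_{i+1} y_i) is linear in k.
With k=0 it equals 73; the coefficient of k is -15 (from the two edges through V_3).
So -15·k + 73 = 2·59 = 118 ⇒ k = -3.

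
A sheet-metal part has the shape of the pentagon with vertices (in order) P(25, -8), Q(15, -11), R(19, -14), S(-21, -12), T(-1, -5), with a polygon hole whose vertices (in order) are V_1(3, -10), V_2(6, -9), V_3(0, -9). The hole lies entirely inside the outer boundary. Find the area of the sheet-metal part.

223

Outer boundary:
Apply Gauss's area formula: 2A = Σ (x_i·y_{i+1} − x_{i+1}·y_i), indices taken mod 5.
Σ = (-155) + (-1) + (-522) + (93) + (133) = -452
Area = |Σ|/2 = 226.
Hole:
Apply the shoelace (surveyor's) formula: 2A = Σ (x_i·y_{i+1} − x_{i+1}·y_i), indices taken mod 3.
V_1→V_2: (3)(-9) − (6)(-10) = 33
V_2→V_3: (6)(-9) − (0)(-9) = -54
V_3→V_1: (0)(-10) − (3)(-9) = 27
Σ = 6
Area = |Σ|/2 = 3.
Net area = 226 − 3 = 223.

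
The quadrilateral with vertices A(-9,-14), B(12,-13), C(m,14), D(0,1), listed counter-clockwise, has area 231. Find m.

The doubled signed area Σ (x_i y_{i+1} − x_{i+1} y_i) is linear in m.
With m=0 it equals 462; the coefficient of m is 14 (from the two edges through C).
So 14·m + 462 = 2·231 = 462 ⇒ m = 0.

0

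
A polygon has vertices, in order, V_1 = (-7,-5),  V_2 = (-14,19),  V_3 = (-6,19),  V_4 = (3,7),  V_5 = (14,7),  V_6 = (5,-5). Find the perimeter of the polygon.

86

|V_1V_2| = √((-7)² + (24)²) = √625 = 25
|V_2V_3| = √((8)² + (0)²) = √64 = 8
|V_3V_4| = √((9)² + (-12)²) = √225 = 15
|V_4V_5| = √((11)² + (0)²) = √121 = 11
|V_5V_6| = √((-9)² + (-12)²) = √225 = 15
|V_6V_1| = √((-12)² + (0)²) = √144 = 12
Perimeter = 25 + 8 + 15 + 11 + 15 + 12 = 86.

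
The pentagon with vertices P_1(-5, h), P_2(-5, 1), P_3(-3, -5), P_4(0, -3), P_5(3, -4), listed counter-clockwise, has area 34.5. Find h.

6

Write out the shoelace sum; only the two edges meeting at P_1 involve h:
2·Area = [(3·h − (-5)·(-4)) + ((-5)·1 − (-5)·h)] + 46
       = 8·h + 21 = 69
⇒ h = 6.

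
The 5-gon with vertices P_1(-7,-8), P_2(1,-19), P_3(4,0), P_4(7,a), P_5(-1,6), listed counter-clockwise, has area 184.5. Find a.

12

Write out the shoelace sum; only the two edges meeting at P_4 involve a:
2·Area = [(4·a − 7·0) + (7·6 − (-1)·a)] + 267
       = 5·a + 309 = 369
⇒ a = 12.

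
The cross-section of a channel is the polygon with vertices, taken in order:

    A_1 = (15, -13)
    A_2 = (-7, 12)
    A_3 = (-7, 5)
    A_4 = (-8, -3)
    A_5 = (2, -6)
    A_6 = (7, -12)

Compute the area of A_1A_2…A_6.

180

Apply the surveyor's formula: 2A = Σ (x_i·y_{i+1} − x_{i+1}·y_i), indices taken mod 6.
Cross-terms: 89, 49, 61, 54, 18, 89  ⇒  Σ = 360
Area = |Σ|/2 = 180.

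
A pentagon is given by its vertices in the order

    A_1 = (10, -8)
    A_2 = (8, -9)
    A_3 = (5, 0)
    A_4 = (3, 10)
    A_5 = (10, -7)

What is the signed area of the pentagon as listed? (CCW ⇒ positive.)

-31

Σ = (-26) + (45) + (50) + (-121) + (-10) = -62
Signed area = Σ/2 = -31 (negative ⇒ clockwise traversal).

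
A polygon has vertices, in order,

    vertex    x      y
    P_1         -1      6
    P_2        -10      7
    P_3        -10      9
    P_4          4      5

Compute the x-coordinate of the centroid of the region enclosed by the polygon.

-35/6

Apply the shoelace formula. First the cross-terms c_i = x_i·y_{i+1} − x_{i+1}·y_i:
  53, -20, -86, 29  ⇒  2A = -24, A = -12.
Then Σ (x_i + x_{i+1})·c_i = 420, so x̄ = 420 / (6·(-12)) = -35/6.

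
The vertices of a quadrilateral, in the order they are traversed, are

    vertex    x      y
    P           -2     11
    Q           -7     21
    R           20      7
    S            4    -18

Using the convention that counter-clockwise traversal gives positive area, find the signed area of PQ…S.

Apply the shoelace formula: 2A = Σ (x_i·y_{i+1} − x_{i+1}·y_i), indices taken mod 4.
Σ = (35) + (-469) + (-388) + (8) = -814
Signed area = Σ/2 = -407 (negative ⇒ clockwise traversal).

-407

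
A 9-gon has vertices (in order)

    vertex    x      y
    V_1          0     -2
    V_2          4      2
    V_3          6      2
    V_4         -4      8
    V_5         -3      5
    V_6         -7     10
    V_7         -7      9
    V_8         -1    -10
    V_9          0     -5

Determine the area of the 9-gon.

80

Σ = (8) + (-4) + (56) + (4) + (5) + (7) + (79) + (5) + (0) = 160
Area = |Σ|/2 = 80.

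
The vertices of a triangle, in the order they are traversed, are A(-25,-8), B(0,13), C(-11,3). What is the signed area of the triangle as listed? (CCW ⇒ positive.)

-9.5

Apply Gauss's area formula: 2A = Σ (x_i·y_{i+1} − x_{i+1}·y_i), indices taken mod 3.
Cross-terms: -325, 143, 163  ⇒  Σ = -19
Signed area = Σ/2 = -9.5 (negative ⇒ clockwise traversal).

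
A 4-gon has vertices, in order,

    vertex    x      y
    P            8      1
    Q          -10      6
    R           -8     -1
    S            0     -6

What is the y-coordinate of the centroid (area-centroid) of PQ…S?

Apply the surveyor's formula. First the cross-terms c_i = x_i·y_{i+1} − x_{i+1}·y_i:
  58, 58, 48, 48  ⇒  2A = 212, A = 106.
Then Σ (y_i + y_{i+1})·c_i = 120, so ȳ = 120 / (6·106) = 10/53.

10/53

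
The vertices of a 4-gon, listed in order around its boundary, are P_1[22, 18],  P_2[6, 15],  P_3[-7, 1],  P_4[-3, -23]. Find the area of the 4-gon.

Apply the shoelace (surveyor's) formula: 2A = Σ (x_i·y_{i+1} − x_{i+1}·y_i), indices taken mod 4.
Cross-terms: 222, 111, 164, 452  ⇒  Σ = 949
Area = |Σ|/2 = 474.5.

474.5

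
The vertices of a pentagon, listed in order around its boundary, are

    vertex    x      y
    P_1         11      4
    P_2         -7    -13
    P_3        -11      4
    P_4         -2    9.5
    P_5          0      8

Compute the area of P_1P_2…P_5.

Cross-terms: -115, -171, -96.5, -16, -88  ⇒  Σ = -486.5
Area = |Σ|/2 = 243.25.

243.25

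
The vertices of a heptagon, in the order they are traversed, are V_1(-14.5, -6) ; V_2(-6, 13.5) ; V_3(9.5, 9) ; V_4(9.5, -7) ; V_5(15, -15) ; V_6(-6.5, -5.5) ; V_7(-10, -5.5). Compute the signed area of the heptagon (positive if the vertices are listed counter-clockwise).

Apply the shoelace formula: 2A = Σ (x_i·y_{i+1} − x_{i+1}·y_i), indices taken mod 7.
Σ = (-231.75) + (-182.25) + (-152) + (-37.5) + (-180) + (-19.25) + (-19.75) = -822.5
Signed area = Σ/2 = -411.25 (negative ⇒ clockwise traversal).

-411.25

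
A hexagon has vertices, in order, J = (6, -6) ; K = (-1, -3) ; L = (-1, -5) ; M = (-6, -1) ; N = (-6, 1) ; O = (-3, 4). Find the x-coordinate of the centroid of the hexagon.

-197/135

Apply the shoelace (surveyor's) formula. First the cross-terms c_i = x_i·y_{i+1} − x_{i+1}·y_i:
  -24, 2, -29, -12, -21, -6  ⇒  2A = -90, A = -45.
Then Σ (x_i + x_{i+1})·c_i = 394, so x̄ = 394 / (6·(-45)) = -197/135.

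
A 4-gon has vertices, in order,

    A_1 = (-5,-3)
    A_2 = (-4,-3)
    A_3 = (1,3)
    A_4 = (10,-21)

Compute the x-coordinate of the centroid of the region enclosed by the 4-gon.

Apply the shoelace (surveyor's) formula. First the cross-terms c_i = x_i·y_{i+1} − x_{i+1}·y_i:
  3, -9, -51, -135  ⇒  2A = -192, A = -96.
Then Σ (x_i + x_{i+1})·c_i = -1236, so x̄ = -1236 / (6·(-96)) = 103/48.

103/48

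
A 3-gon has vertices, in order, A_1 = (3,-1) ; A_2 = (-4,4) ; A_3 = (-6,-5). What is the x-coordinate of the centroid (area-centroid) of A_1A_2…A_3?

-7/3

Apply the shoelace (surveyor's) formula. First the cross-terms c_i = x_i·y_{i+1} − x_{i+1}·y_i:
  8, 44, 21  ⇒  2A = 73, A = 36.5.
Then Σ (x_i + x_{i+1})·c_i = -511, so x̄ = -511 / (6·36.5) = -7/3.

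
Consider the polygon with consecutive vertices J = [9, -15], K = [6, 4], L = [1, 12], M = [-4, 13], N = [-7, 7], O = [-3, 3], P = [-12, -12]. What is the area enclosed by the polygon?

Σ = (126) + (68) + (61) + (63) + (0) + (72) + (288) = 678
Area = |Σ|/2 = 339.

339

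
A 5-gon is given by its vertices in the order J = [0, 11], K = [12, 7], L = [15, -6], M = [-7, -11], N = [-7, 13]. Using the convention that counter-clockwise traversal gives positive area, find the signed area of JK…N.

Cross-terms: -132, -177, -207, -168, -77  ⇒  Σ = -761
Signed area = Σ/2 = -380.5 (negative ⇒ clockwise traversal).

-380.5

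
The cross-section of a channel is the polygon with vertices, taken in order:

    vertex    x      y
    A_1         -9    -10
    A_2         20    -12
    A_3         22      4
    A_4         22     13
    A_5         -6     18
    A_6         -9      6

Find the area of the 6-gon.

Apply the shoelace (surveyor's) formula: 2A = Σ (x_i·y_{i+1} − x_{i+1}·y_i), indices taken mod 6.
Σ = (308) + (344) + (198) + (474) + (126) + (144) = 1594
Area = |Σ|/2 = 797.

797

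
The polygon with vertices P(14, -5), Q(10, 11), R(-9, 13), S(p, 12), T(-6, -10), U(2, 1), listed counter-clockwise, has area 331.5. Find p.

Write out the shoelace sum; only the two edges meeting at S involve p:
2·Area = [((-9)·12 − p·13) + (p·(-10) − (-6)·12)] + 423
       = -23·p + 387 = 663
⇒ p = -12.

-12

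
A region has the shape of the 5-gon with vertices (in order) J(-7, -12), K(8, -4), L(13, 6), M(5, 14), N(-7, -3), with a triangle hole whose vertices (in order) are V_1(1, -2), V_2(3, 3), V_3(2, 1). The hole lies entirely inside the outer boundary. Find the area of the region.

260.5

Outer boundary:
Σ = (124) + (100) + (152) + (83) + (63) = 522
Area = |Σ|/2 = 261.
Hole:
Apply the shoelace formula: 2A = Σ (x_i·y_{i+1} − x_{i+1}·y_i), indices taken mod 3.
V_1→V_2: (1)(3) − (3)(-2) = 9
V_2→V_3: (3)(1) − (2)(3) = -3
V_3→V_1: (2)(-2) − (1)(1) = -5
Σ = 1
Area = |Σ|/2 = 0.5.
Net area = 261 − 0.5 = 260.5.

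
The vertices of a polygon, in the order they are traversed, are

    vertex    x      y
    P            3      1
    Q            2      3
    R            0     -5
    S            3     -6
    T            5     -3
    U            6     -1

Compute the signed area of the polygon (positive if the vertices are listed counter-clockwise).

27.5

Cross-terms: 7, -10, 15, 21, 13, 9  ⇒  Σ = 55
Signed area = Σ/2 = 27.5 (positive ⇒ counter-clockwise traversal).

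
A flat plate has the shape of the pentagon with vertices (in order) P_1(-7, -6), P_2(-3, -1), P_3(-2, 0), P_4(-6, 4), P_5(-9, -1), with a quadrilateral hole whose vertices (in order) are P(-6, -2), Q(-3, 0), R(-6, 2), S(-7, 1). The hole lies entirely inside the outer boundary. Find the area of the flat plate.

26

Outer boundary:
P_1→P_2: (-7)(-1) − (-3)(-6) = -11
P_2→P_3: (-3)(0) − (-2)(-1) = -2
P_3→P_4: (-2)(4) − (-6)(0) = -8
P_4→P_5: (-6)(-1) − (-9)(4) = 42
P_5→P_1: (-9)(-6) − (-7)(-1) = 47
Σ = 68
Area = |Σ|/2 = 34.
Hole:
Apply the shoelace (surveyor's) formula: 2A = Σ (x_i·y_{i+1} − x_{i+1}·y_i), indices taken mod 4.
Σ = (-6) + (-6) + (8) + (20) = 16
Area = |Σ|/2 = 8.
Net area = 34 − 8 = 26.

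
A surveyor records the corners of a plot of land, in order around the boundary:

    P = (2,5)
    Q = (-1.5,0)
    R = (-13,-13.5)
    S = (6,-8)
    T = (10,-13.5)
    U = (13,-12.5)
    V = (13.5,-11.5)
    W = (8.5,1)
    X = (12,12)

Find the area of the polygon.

Apply Gauss's area formula: 2A = Σ (x_i·y_{i+1} − x_{i+1}·y_i), indices taken mod 9.
Cross-terms: 7.5, 20.25, 185, -1, 50.5, 19.25, 111.25, 90, 36  ⇒  Σ = 518.75
Area = |Σ|/2 = 259.375.

259.375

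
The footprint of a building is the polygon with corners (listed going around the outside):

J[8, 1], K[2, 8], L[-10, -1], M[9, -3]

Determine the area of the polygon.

Apply Gauss's area formula: 2A = Σ (x_i·y_{i+1} − x_{i+1}·y_i), indices taken mod 4.
Cross-terms: 62, 78, 39, 33  ⇒  Σ = 212
Area = |Σ|/2 = 106.

106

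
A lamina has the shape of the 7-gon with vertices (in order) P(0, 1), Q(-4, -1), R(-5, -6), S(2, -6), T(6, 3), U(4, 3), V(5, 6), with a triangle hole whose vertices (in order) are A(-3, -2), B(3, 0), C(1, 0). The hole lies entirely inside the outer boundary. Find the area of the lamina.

Outer boundary:
Apply the shoelace (surveyor's) formula: 2A = Σ (x_i·y_{i+1} − x_{i+1}·y_i), indices taken mod 7.
P→Q: (0)(-1) − (-4)(1) = 4
Q→R: (-4)(-6) − (-5)(-1) = 19
R→S: (-5)(-6) − (2)(-6) = 42
S→T: (2)(3) − (6)(-6) = 42
T→U: (6)(3) − (4)(3) = 6
U→V: (4)(6) − (5)(3) = 9
V→P: (5)(1) − (0)(6) = 5
Σ = 127
Area = |Σ|/2 = 63.5.
Hole:
Σ = (6) + (0) + (-2) = 4
Area = |Σ|/2 = 2.
Net area = 63.5 − 2 = 61.5.

61.5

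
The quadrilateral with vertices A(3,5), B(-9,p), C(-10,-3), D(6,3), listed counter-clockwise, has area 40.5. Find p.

Write out the shoelace sum; only the two edges meeting at B involve p:
2·Area = [(3·p − (-9)·5) + ((-9)·(-3) − (-10)·p)] + 9
       = 13·p + 81 = 81
⇒ p = 0.

0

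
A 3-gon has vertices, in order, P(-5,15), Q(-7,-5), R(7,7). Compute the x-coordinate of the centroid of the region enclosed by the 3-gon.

-5/3

Apply Gauss's area formula. First the cross-terms c_i = x_i·y_{i+1} − x_{i+1}·y_i:
  130, -14, 140  ⇒  2A = 256, A = 128.
Then Σ (x_i + x_{i+1})·c_i = -1280, so x̄ = -1280 / (6·128) = -5/3.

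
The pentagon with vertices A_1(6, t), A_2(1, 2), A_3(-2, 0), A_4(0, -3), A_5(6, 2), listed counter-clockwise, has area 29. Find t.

Write out the shoelace sum; only the two edges meeting at A_1 involve t:
2·Area = [(6·t − 6·2) + (6·2 − 1·t)] + 28
       = 5·t + 28 = 58
⇒ t = 6.

6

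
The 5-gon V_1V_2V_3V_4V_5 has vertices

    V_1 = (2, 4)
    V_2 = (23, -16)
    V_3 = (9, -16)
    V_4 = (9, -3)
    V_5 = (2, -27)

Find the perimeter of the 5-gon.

112

|V_1V_2| = √((21)² + (-20)²) = √841 = 29
|V_2V_3| = √((-14)² + (0)²) = √196 = 14
|V_3V_4| = √((0)² + (13)²) = √169 = 13
|V_4V_5| = √((-7)² + (-24)²) = √625 = 25
|V_5V_1| = √((0)² + (31)²) = √961 = 31
Perimeter = 29 + 14 + 13 + 25 + 31 = 112.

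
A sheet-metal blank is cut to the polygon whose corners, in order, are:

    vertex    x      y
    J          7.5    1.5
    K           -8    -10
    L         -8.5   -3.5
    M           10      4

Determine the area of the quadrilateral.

67

Apply Gauss's area formula: 2A = Σ (x_i·y_{i+1} − x_{i+1}·y_i), indices taken mod 4.
Cross-terms: -63, -57, 1, -15  ⇒  Σ = -134
Area = |Σ|/2 = 67.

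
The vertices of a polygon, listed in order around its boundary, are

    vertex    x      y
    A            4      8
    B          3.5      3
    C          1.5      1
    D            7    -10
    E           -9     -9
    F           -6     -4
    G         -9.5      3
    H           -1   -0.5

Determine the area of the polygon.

132.125

Apply the surveyor's formula: 2A = Σ (x_i·y_{i+1} − x_{i+1}·y_i), indices taken mod 8.
Σ = (-16) + (-1) + (-22) + (-153) + (-18) + (-56) + (7.75) + (-6) = -264.25
Area = |Σ|/2 = 132.125.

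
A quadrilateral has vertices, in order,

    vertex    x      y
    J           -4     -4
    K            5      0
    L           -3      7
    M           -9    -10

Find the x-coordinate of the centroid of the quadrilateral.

-487/216

Apply Gauss's area formula. First the cross-terms c_i = x_i·y_{i+1} − x_{i+1}·y_i:
  20, 35, 93, -4  ⇒  2A = 144, A = 72.
Then Σ (x_i + x_{i+1})·c_i = -974, so x̄ = -974 / (6·72) = -487/216.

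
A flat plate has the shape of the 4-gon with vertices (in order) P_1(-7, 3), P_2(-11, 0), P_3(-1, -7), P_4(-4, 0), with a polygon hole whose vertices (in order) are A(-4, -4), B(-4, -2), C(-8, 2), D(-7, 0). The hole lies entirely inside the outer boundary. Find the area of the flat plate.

30

Outer boundary:
Apply Gauss's area formula: 2A = Σ (x_i·y_{i+1} − x_{i+1}·y_i), indices taken mod 4.
Cross-terms: 33, 77, -28, -12  ⇒  Σ = 70
Area = |Σ|/2 = 35.
Hole:
Apply the shoelace formula: 2A = Σ (x_i·y_{i+1} − x_{i+1}·y_i), indices taken mod 4.
Cross-terms: -8, -24, 14, 28  ⇒  Σ = 10
Area = |Σ|/2 = 5.
Net area = 35 − 5 = 30.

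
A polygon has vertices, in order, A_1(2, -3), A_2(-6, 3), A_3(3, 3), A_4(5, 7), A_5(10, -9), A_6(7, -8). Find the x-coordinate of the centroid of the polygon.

Apply the shoelace formula. First the cross-terms c_i = x_i·y_{i+1} − x_{i+1}·y_i:
  -12, -27, 6, -115, -17, -5  ⇒  2A = -170, A = -85.
Then Σ (x_i + x_{i+1})·c_i = -1882, so x̄ = -1882 / (6·(-85)) = 941/255.

941/255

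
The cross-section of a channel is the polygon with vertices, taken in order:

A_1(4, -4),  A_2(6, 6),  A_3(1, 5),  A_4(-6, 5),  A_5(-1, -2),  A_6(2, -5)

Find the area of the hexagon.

Apply the shoelace formula: 2A = Σ (x_i·y_{i+1} − x_{i+1}·y_i), indices taken mod 6.
Σ = (48) + (24) + (35) + (17) + (9) + (12) = 145
Area = |Σ|/2 = 72.5.

72.5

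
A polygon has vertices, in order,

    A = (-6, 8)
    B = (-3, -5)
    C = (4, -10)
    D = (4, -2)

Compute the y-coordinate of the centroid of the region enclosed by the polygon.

Apply the shoelace (surveyor's) formula. First the cross-terms c_i = x_i·y_{i+1} − x_{i+1}·y_i:
  54, 50, 32, 20  ⇒  2A = 156, A = 78.
Then Σ (y_i + y_{i+1})·c_i = -852, so ȳ = -852 / (6·78) = -71/39.

-71/39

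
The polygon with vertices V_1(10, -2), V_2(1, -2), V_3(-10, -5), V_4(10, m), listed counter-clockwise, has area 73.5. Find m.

Write out the shoelace sum; only the two edges meeting at V_4 involve m:
2·Area = [((-10)·m − 10·(-5)) + (10·(-2) − 10·m)] + -43
       = -20·m + -13 = 147
⇒ m = -8.

-8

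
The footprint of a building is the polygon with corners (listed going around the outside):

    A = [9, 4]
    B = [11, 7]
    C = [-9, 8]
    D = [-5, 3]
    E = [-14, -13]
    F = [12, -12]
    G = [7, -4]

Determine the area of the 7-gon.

Apply the shoelace (surveyor's) formula: 2A = Σ (x_i·y_{i+1} − x_{i+1}·y_i), indices taken mod 7.
A→B: (9)(7) − (11)(4) = 19
B→C: (11)(8) − (-9)(7) = 151
C→D: (-9)(3) − (-5)(8) = 13
D→E: (-5)(-13) − (-14)(3) = 107
E→F: (-14)(-12) − (12)(-13) = 324
F→G: (12)(-4) − (7)(-12) = 36
G→A: (7)(4) − (9)(-4) = 64
Σ = 714
Area = |Σ|/2 = 357.

357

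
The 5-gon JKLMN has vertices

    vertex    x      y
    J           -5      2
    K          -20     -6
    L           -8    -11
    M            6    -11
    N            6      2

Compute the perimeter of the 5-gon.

|JK| = √((-15)² + (-8)²) = √289 = 17
|KL| = √((12)² + (-5)²) = √169 = 13
|LM| = √((14)² + (0)²) = √196 = 14
|MN| = √((0)² + (13)²) = √169 = 13
|NJ| = √((-11)² + (0)²) = √121 = 11
Perimeter = 17 + 13 + 14 + 13 + 11 = 68.

68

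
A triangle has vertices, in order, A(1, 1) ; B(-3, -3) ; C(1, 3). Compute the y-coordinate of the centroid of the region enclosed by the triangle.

1/3

Apply the surveyor's formula. First the cross-terms c_i = x_i·y_{i+1} − x_{i+1}·y_i:
  0, -6, -2  ⇒  2A = -8, A = -4.
Then Σ (y_i + y_{i+1})·c_i = -8, so ȳ = -8 / (6·(-4)) = 1/3.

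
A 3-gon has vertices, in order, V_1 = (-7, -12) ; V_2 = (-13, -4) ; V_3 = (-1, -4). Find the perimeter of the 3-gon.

32

|V_1V_2| = √((-6)² + (8)²) = √100 = 10
|V_2V_3| = √((12)² + (0)²) = √144 = 12
|V_3V_1| = √((-6)² + (-8)²) = √100 = 10
Perimeter = 10 + 12 + 10 = 32.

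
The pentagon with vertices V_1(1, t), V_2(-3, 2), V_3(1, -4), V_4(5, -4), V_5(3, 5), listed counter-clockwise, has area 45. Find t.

5

The doubled signed area Σ (x_i y_{i+1} − x_{i+1} y_i) is linear in t.
With t=0 it equals 60; the coefficient of t is 6 (from the two edges through V_1).
So 6·t + 60 = 2·45 = 90 ⇒ t = 5.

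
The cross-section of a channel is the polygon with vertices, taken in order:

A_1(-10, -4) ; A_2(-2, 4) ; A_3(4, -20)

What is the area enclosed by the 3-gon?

Apply Gauss's area formula: 2A = Σ (x_i·y_{i+1} − x_{i+1}·y_i), indices taken mod 3.
Σ = (-48) + (24) + (-216) = -240
Area = |Σ|/2 = 120.

120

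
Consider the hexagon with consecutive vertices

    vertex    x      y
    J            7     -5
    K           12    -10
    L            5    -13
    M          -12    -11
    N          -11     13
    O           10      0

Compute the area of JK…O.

392

Apply Gauss's area formula: 2A = Σ (x_i·y_{i+1} − x_{i+1}·y_i), indices taken mod 6.
J→K: (7)(-10) − (12)(-5) = -10
K→L: (12)(-13) − (5)(-10) = -106
L→M: (5)(-11) − (-12)(-13) = -211
M→N: (-12)(13) − (-11)(-11) = -277
N→O: (-11)(0) − (10)(13) = -130
O→J: (10)(-5) − (7)(0) = -50
Σ = -784
Area = |Σ|/2 = 392.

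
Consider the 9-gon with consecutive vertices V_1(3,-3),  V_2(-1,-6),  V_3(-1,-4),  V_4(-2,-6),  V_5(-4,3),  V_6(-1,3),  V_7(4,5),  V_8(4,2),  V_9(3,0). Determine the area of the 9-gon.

54

Apply Gauss's area formula: 2A = Σ (x_i·y_{i+1} − x_{i+1}·y_i), indices taken mod 9.
Σ = (-21) + (-2) + (-2) + (-30) + (-9) + (-17) + (-12) + (-6) + (-9) = -108
Area = |Σ|/2 = 54.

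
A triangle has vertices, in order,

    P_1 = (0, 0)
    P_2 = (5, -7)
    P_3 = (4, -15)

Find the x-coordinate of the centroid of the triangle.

3

Apply the shoelace (surveyor's) formula. First the cross-terms c_i = x_i·y_{i+1} − x_{i+1}·y_i:
  0, -47, 0  ⇒  2A = -47, A = -23.5.
Then Σ (x_i + x_{i+1})·c_i = -423, so x̄ = -423 / (6·(-23.5)) = 3.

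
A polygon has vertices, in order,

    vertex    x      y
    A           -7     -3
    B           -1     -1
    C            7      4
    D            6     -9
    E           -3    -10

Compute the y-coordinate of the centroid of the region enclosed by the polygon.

Apply the shoelace (surveyor's) formula. First the cross-terms c_i = x_i·y_{i+1} − x_{i+1}·y_i:
  4, 3, -87, -87, -61  ⇒  2A = -228, A = -114.
Then Σ (y_i + y_{i+1})·c_i = 2874, so ȳ = 2874 / (6·(-114)) = -479/114.

-479/114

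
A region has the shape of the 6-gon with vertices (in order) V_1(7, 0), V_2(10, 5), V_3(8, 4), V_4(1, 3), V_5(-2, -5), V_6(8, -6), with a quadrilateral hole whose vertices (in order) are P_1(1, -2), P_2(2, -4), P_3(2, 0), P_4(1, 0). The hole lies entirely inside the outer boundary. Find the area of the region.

72

Outer boundary:
Σ = (35) + (0) + (20) + (1) + (52) + (42) = 150
Area = |Σ|/2 = 75.
Hole:
Apply the surveyor's formula: 2A = Σ (x_i·y_{i+1} − x_{i+1}·y_i), indices taken mod 4.
P_1→P_2: (1)(-4) − (2)(-2) = 0
P_2→P_3: (2)(0) − (2)(-4) = 8
P_3→P_4: (2)(0) − (1)(0) = 0
P_4→P_1: (1)(-2) − (1)(0) = -2
Σ = 6
Area = |Σ|/2 = 3.
Net area = 75 − 3 = 72.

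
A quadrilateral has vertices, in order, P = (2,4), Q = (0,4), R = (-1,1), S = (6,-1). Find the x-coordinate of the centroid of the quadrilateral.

65/33

Apply the surveyor's formula. First the cross-terms c_i = x_i·y_{i+1} − x_{i+1}·y_i:
  8, 4, -5, 26  ⇒  2A = 33, A = 16.5.
Then Σ (x_i + x_{i+1})·c_i = 195, so x̄ = 195 / (6·16.5) = 65/33.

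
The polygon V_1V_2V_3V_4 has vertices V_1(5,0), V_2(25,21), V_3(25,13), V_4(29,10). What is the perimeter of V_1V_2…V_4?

68

|V_1V_2| = √((20)² + (21)²) = √841 = 29
|V_2V_3| = √((0)² + (-8)²) = √64 = 8
|V_3V_4| = √((4)² + (-3)²) = √25 = 5
|V_4V_1| = √((-24)² + (-10)²) = √676 = 26
Perimeter = 29 + 8 + 5 + 26 = 68.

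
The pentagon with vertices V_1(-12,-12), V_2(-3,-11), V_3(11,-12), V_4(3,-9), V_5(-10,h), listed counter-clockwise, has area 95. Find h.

Write out the shoelace sum; only the two edges meeting at V_5 involve h:
2·Area = [(3·h − (-10)·(-9)) + ((-10)·(-12) − (-12)·h)] + 190
       = 15·h + 220 = 190
⇒ h = -2.

-2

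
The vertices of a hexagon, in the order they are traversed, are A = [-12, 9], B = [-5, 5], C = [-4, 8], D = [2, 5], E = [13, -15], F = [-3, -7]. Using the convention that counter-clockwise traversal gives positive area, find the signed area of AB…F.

Apply the shoelace (surveyor's) formula: 2A = Σ (x_i·y_{i+1} − x_{i+1}·y_i), indices taken mod 6.
A→B: (-12)(5) − (-5)(9) = -15
B→C: (-5)(8) − (-4)(5) = -20
C→D: (-4)(5) − (2)(8) = -36
D→E: (2)(-15) − (13)(5) = -95
E→F: (13)(-7) − (-3)(-15) = -136
F→A: (-3)(9) − (-12)(-7) = -111
Σ = -413
Signed area = Σ/2 = -206.5 (negative ⇒ clockwise traversal).

-206.5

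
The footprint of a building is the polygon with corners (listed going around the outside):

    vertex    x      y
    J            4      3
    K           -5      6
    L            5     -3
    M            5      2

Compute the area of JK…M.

Σ = (39) + (-15) + (25) + (7) = 56
Area = |Σ|/2 = 28.

28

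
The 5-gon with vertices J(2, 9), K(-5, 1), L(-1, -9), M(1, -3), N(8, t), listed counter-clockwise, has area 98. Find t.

5

The doubled signed area Σ (x_i y_{i+1} − x_{i+1} y_i) is linear in t.
With t=0 it equals 201; the coefficient of t is -1 (from the two edges through N).
So -1·t + 201 = 2·98 = 196 ⇒ t = 5.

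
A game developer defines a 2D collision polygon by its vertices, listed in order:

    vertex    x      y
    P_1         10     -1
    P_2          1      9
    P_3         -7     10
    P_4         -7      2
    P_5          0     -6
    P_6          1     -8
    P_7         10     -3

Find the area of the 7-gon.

182.5

Apply the shoelace formula: 2A = Σ (x_i·y_{i+1} − x_{i+1}·y_i), indices taken mod 7.
Σ = (91) + (73) + (56) + (42) + (6) + (77) + (20) = 365
Area = |Σ|/2 = 182.5.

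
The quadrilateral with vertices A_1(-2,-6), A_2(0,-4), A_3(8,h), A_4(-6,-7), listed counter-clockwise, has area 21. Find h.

Write out the shoelace sum; only the two edges meeting at A_3 involve h:
2·Area = [(0·h − 8·(-4)) + (8·(-7) − (-6)·h)] + 30
       = 6·h + 6 = 42
⇒ h = 6.

6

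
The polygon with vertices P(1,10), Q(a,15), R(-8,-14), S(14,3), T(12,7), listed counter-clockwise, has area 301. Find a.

Write out the shoelace sum; only the two edges meeting at Q involve a:
2·Area = [(1·15 − a·10) + (a·(-14) − (-8)·15)] + 347
       = -24·a + 482 = 602
⇒ a = -5.

-5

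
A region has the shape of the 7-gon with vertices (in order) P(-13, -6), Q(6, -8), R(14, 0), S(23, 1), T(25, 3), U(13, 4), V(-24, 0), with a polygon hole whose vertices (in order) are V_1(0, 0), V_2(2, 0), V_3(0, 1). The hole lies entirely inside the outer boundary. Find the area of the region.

Outer boundary:
Cross-terms: 140, 112, 14, 44, 61, 96, 144  ⇒  Σ = 611
Area = |Σ|/2 = 305.5.
Hole:
Apply the shoelace (surveyor's) formula: 2A = Σ (x_i·y_{i+1} − x_{i+1}·y_i), indices taken mod 3.
V_1→V_2: (0)(0) − (2)(0) = 0
V_2→V_3: (2)(1) − (0)(0) = 2
V_3→V_1: (0)(0) − (0)(1) = 0
Σ = 2
Area = |Σ|/2 = 1.
Net area = 305.5 − 1 = 304.5.

304.5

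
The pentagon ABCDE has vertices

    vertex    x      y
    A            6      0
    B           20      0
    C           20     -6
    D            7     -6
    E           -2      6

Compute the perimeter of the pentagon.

|AB| = √((14)² + (0)²) = √196 = 14
|BC| = √((0)² + (-6)²) = √36 = 6
|CD| = √((-13)² + (0)²) = √169 = 13
|DE| = √((-9)² + (12)²) = √225 = 15
|EA| = √((8)² + (-6)²) = √100 = 10
Perimeter = 14 + 6 + 13 + 15 + 10 = 58.

58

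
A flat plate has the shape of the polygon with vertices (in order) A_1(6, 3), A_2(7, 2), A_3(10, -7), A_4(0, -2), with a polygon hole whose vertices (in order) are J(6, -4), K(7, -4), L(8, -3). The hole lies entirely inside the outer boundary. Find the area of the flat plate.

Outer boundary:
Σ = (-9) + (-69) + (-20) + (12) = -86
Area = |Σ|/2 = 43.
Hole:
Apply the shoelace (surveyor's) formula: 2A = Σ (x_i·y_{i+1} − x_{i+1}·y_i), indices taken mod 3.
Cross-terms: 4, 11, -14  ⇒  Σ = 1
Area = |Σ|/2 = 0.5.
Net area = 43 − 0.5 = 42.5.

42.5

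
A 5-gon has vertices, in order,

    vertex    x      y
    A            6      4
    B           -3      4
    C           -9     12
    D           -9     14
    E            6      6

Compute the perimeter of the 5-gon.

40

|AB| = √((-9)² + (0)²) = √81 = 9
|BC| = √((-6)² + (8)²) = √100 = 10
|CD| = √((0)² + (2)²) = √4 = 2
|DE| = √((15)² + (-8)²) = √289 = 17
|EA| = √((0)² + (-2)²) = √4 = 2
Perimeter = 9 + 10 + 2 + 17 + 2 = 40.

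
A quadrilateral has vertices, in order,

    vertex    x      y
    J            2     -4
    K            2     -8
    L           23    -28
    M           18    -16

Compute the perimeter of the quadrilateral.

66

|JK| = √((0)² + (-4)²) = √16 = 4
|KL| = √((21)² + (-20)²) = √841 = 29
|LM| = √((-5)² + (12)²) = √169 = 13
|MJ| = √((-16)² + (12)²) = √400 = 20
Perimeter = 4 + 29 + 13 + 20 = 66.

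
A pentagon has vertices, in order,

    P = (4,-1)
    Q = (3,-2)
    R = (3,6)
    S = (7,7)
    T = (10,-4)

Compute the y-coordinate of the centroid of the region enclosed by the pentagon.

Apply Gauss's area formula. First the cross-terms c_i = x_i·y_{i+1} − x_{i+1}·y_i:
  -5, 24, -21, -98, 6  ⇒  2A = -94, A = -47.
Then Σ (y_i + y_{i+1})·c_i = -486, so ȳ = -486 / (6·(-47)) = 81/47.

81/47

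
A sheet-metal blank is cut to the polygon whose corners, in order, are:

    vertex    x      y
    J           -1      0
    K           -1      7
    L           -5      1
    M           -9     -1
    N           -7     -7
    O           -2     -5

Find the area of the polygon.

56.5

Apply the shoelace (surveyor's) formula: 2A = Σ (x_i·y_{i+1} − x_{i+1}·y_i), indices taken mod 6.
Σ = (-7) + (34) + (14) + (56) + (21) + (-5) = 113
Area = |Σ|/2 = 56.5.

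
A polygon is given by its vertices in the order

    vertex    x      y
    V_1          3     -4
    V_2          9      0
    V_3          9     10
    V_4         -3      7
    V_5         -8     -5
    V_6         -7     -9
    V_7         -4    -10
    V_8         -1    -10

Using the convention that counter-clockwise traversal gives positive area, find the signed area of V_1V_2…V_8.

Apply the shoelace (surveyor's) formula: 2A = Σ (x_i·y_{i+1} − x_{i+1}·y_i), indices taken mod 8.
Cross-terms: 36, 90, 93, 71, 37, 34, 30, 34  ⇒  Σ = 425
Signed area = Σ/2 = 212.5 (positive ⇒ counter-clockwise traversal).

212.5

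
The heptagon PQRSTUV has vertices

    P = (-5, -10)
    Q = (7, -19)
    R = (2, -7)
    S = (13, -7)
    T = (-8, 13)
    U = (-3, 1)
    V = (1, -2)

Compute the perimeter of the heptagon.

96

|PQ| = √((12)² + (-9)²) = √225 = 15
|QR| = √((-5)² + (12)²) = √169 = 13
|RS| = √((11)² + (0)²) = √121 = 11
|ST| = √((-21)² + (20)²) = √841 = 29
|TU| = √((5)² + (-12)²) = √169 = 13
|UV| = √((4)² + (-3)²) = √25 = 5
|VP| = √((-6)² + (-8)²) = √100 = 10
Perimeter = 15 + 13 + 11 + 29 + 13 + 5 + 10 = 96.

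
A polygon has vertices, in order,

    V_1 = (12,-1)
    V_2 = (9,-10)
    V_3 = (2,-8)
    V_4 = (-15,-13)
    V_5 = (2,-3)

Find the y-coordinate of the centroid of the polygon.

Apply the shoelace formula. First the cross-terms c_i = x_i·y_{i+1} − x_{i+1}·y_i:
  -111, -52, -146, 71, 34  ⇒  2A = -204, A = -102.
Then Σ (y_i + y_{i+1})·c_i = 3951, so ȳ = 3951 / (6·(-102)) = -439/68.

-439/68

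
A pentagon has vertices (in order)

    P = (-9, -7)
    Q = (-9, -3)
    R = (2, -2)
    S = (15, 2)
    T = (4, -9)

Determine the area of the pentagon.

Apply the shoelace (surveyor's) formula: 2A = Σ (x_i·y_{i+1} − x_{i+1}·y_i), indices taken mod 5.
Σ = (-36) + (24) + (34) + (-143) + (-109) = -230
Area = |Σ|/2 = 115.

115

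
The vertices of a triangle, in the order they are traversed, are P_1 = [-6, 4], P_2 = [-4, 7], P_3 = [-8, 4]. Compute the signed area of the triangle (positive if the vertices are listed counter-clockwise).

Apply Gauss's area formula: 2A = Σ (x_i·y_{i+1} − x_{i+1}·y_i), indices taken mod 3.
Σ = (-26) + (40) + (-8) = 6
Signed area = Σ/2 = 3 (positive ⇒ counter-clockwise traversal).

3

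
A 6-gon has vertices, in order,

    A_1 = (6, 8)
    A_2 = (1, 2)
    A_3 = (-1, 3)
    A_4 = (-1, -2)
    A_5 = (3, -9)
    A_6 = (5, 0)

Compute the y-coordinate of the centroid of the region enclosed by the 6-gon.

-10/19

Apply the shoelace (surveyor's) formula. First the cross-terms c_i = x_i·y_{i+1} − x_{i+1}·y_i:
  4, 5, 5, 15, 45, 40  ⇒  2A = 114, A = 57.
Then Σ (y_i + y_{i+1})·c_i = -180, so ȳ = -180 / (6·57) = -10/19.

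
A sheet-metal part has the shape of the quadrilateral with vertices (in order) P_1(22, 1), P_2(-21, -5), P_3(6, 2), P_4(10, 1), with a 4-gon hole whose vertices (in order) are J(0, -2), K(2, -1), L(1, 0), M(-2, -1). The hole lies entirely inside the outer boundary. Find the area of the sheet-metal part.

Outer boundary:
Apply the shoelace (surveyor's) formula: 2A = Σ (x_i·y_{i+1} − x_{i+1}·y_i), indices taken mod 4.
Σ = (-89) + (-12) + (-14) + (-12) = -127
Area = |Σ|/2 = 63.5.
Hole:
Apply the shoelace formula: 2A = Σ (x_i·y_{i+1} − x_{i+1}·y_i), indices taken mod 4.
Σ = (4) + (1) + (-1) + (4) = 8
Area = |Σ|/2 = 4.
Net area = 63.5 − 4 = 59.5.

59.5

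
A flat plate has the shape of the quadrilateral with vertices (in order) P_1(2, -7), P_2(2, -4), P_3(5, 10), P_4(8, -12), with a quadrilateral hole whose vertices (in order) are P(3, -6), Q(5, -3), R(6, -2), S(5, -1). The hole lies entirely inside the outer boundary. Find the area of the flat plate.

Outer boundary:
P_1→P_2: (2)(-4) − (2)(-7) = 6
P_2→P_3: (2)(10) − (5)(-4) = 40
P_3→P_4: (5)(-12) − (8)(10) = -140
P_4→P_1: (8)(-7) − (2)(-12) = -32
Σ = -126
Area = |Σ|/2 = 63.
Hole:
P→Q: (3)(-3) − (5)(-6) = 21
Q→R: (5)(-2) − (6)(-3) = 8
R→S: (6)(-1) − (5)(-2) = 4
S→P: (5)(-6) − (3)(-1) = -27
Σ = 6
Area = |Σ|/2 = 3.
Net area = 63 − 3 = 60.

60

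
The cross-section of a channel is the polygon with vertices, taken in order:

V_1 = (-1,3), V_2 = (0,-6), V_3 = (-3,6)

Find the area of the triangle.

7.5

Σ = (6) + (-18) + (-3) = -15
Area = |Σ|/2 = 7.5.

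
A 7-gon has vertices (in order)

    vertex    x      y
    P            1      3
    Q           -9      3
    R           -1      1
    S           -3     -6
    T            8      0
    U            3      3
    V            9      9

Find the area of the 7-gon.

61.5

Apply the shoelace (surveyor's) formula: 2A = Σ (x_i·y_{i+1} − x_{i+1}·y_i), indices taken mod 7.
P→Q: (1)(3) − (-9)(3) = 30
Q→R: (-9)(1) − (-1)(3) = -6
R→S: (-1)(-6) − (-3)(1) = 9
S→T: (-3)(0) − (8)(-6) = 48
T→U: (8)(3) − (3)(0) = 24
U→V: (3)(9) − (9)(3) = 0
V→P: (9)(3) − (1)(9) = 18
Σ = 123
Area = |Σ|/2 = 61.5.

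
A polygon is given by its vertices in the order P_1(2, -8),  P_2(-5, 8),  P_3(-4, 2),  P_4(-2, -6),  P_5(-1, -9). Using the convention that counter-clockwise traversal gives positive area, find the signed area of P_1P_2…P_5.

32

Apply Gauss's area formula: 2A = Σ (x_i·y_{i+1} − x_{i+1}·y_i), indices taken mod 5.
Cross-terms: -24, 22, 28, 12, 26  ⇒  Σ = 64
Signed area = Σ/2 = 32 (positive ⇒ counter-clockwise traversal).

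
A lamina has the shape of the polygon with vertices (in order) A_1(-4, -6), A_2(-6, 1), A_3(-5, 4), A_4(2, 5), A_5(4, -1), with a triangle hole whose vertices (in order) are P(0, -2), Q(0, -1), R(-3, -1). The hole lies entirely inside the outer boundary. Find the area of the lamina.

Outer boundary:
Apply the shoelace (surveyor's) formula: 2A = Σ (x_i·y_{i+1} − x_{i+1}·y_i), indices taken mod 5.
A_1→A_2: (-4)(1) − (-6)(-6) = -40
A_2→A_3: (-6)(4) − (-5)(1) = -19
A_3→A_4: (-5)(5) − (2)(4) = -33
A_4→A_5: (2)(-1) − (4)(5) = -22
A_5→A_1: (4)(-6) − (-4)(-1) = -28
Σ = -142
Area = |Σ|/2 = 71.
Hole:
Σ = (0) + (-3) + (6) = 3
Area = |Σ|/2 = 1.5.
Net area = 71 − 1.5 = 69.5.

69.5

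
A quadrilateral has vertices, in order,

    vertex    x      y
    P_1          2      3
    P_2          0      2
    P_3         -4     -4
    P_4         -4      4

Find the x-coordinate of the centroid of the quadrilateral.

-34/15

Apply Gauss's area formula. First the cross-terms c_i = x_i·y_{i+1} − x_{i+1}·y_i:
  4, 8, -32, -20  ⇒  2A = -40, A = -20.
Then Σ (x_i + x_{i+1})·c_i = 272, so x̄ = 272 / (6·(-20)) = -34/15.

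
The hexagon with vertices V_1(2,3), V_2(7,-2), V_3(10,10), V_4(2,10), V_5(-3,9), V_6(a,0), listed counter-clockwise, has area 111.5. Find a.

-5

The doubled signed area Σ (x_i y_{i+1} − x_{i+1} y_i) is linear in a.
With a=0 it equals 193; the coefficient of a is -6 (from the two edges through V_6).
So -6·a + 193 = 2·111.5 = 223 ⇒ a = -5.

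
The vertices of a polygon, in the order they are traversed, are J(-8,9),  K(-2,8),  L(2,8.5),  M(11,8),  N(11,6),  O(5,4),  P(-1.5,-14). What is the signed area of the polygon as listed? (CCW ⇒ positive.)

Apply the shoelace formula: 2A = Σ (x_i·y_{i+1} − x_{i+1}·y_i), indices taken mod 7.
Σ = (-46) + (-33) + (-77.5) + (-22) + (14) + (-64) + (-125.5) = -354
Signed area = Σ/2 = -177 (negative ⇒ clockwise traversal).

-177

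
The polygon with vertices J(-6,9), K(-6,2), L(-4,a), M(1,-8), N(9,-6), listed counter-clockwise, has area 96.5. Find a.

Write out the shoelace sum; only the two edges meeting at L involve a:
2·Area = [((-6)·a − (-4)·2) + ((-4)·(-8) − 1·a)] + 153
       = -7·a + 193 = 193
⇒ a = 0.

0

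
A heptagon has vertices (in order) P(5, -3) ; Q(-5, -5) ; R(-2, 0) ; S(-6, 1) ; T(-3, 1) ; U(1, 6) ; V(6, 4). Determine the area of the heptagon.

72

P→Q: (5)(-5) − (-5)(-3) = -40
Q→R: (-5)(0) − (-2)(-5) = -10
R→S: (-2)(1) − (-6)(0) = -2
S→T: (-6)(1) − (-3)(1) = -3
T→U: (-3)(6) − (1)(1) = -19
U→V: (1)(4) − (6)(6) = -32
V→P: (6)(-3) − (5)(4) = -38
Σ = -144
Area = |Σ|/2 = 72.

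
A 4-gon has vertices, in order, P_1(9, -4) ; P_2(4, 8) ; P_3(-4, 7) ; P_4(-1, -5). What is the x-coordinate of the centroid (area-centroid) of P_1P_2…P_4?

467/224

Apply Gauss's area formula. First the cross-terms c_i = x_i·y_{i+1} − x_{i+1}·y_i:
  88, 60, 27, 49  ⇒  2A = 224, A = 112.
Then Σ (x_i + x_{i+1})·c_i = 1401, so x̄ = 1401 / (6·112) = 467/224.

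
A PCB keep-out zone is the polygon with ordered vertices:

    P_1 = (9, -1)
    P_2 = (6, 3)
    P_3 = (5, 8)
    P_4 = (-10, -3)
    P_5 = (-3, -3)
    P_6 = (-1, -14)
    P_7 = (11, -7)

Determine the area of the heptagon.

202

Apply Gauss's area formula: 2A = Σ (x_i·y_{i+1} − x_{i+1}·y_i), indices taken mod 7.
P_1→P_2: (9)(3) − (6)(-1) = 33
P_2→P_3: (6)(8) − (5)(3) = 33
P_3→P_4: (5)(-3) − (-10)(8) = 65
P_4→P_5: (-10)(-3) − (-3)(-3) = 21
P_5→P_6: (-3)(-14) − (-1)(-3) = 39
P_6→P_7: (-1)(-7) − (11)(-14) = 161
P_7→P_1: (11)(-1) − (9)(-7) = 52
Σ = 404
Area = |Σ|/2 = 202.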